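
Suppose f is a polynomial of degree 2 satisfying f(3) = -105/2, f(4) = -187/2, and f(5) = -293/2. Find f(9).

Write f(s) = as^2 + bs + c. Substituting each data point gives a linear system:
  9a + 3b + c = -105/2
  16a + 4b + c = -187/2
  25a + 5b + c = -293/2
Solving the system yields a = -6, b = 1, c = -3/2.
So f(s) = -6s² + s - 3/2.
Then f(9) = -957/2.

-957/2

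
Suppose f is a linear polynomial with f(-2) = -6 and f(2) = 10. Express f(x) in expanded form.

f(x) = 4x + 2

Using the Lagrange interpolation formula with nodes -2, 2:
  L_0(x) = (x - 2) / -4
  L_1(x) = (x + 2) / 4
Then f(x) = -6·L_0(x) + 10·L_1(x).
Expanding and collecting terms gives f(x) = 4x + 2.
Check: f(-2) = -6. ✓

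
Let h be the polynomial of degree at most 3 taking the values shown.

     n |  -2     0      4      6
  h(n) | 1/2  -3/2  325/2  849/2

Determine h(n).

Write h(n) = an^3 + bn^2 + cn + d. Substituting each data point gives a linear system:
  -8a + 4b - 2c + d = 1/2
  d = -3/2
  64a + 16b + 4c + d = 325/2
  216a + 36b + 6c + d = 849/2
Solving the system yields a = 1, b = 5, c = 5, d = -3/2.
So h(n) = n^3 + 5n^2 + 5n - 3/2.
Check: h(6) = 849/2. ✓

h(n) = n^3 + 5n^2 + 5n - 3/2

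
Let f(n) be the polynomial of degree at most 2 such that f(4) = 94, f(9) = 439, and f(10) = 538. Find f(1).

7

Write f(n) = an^2 + bn + c. Substituting each data point gives a linear system:
  16a + 4b + c = 94
  81a + 9b + c = 439
  100a + 10b + c = 538
Solving the system yields a = 5, b = 4, c = -2.
So f(n) = 5n^2 + 4n - 2.
Then f(1) = 7.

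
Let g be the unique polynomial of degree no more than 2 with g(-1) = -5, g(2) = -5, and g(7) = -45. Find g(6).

-33

Using the Lagrange interpolation formula with nodes -1, 2, 7:
  L_0(x) = (x - 2)(x - 7) / 24
  L_1(x) = (x + 1)(x - 7) / -15
  L_2(x) = (x + 1)(x - 2) / 40
Then g(x) = -5·L_0(x) - 5·L_1(x) - 45·L_2(x).
Expanding and collecting terms gives g(x) = -x^2 + x - 3.
Evaluating at x = 6: g(6) = -33.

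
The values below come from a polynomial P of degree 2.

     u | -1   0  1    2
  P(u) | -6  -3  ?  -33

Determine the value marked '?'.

On equispaced nodes a degree-2 polynomial has vanishing third forward difference, so
  - P(-1) + 3·P(0) - 3·P(1) + P(2) = 0.
Substituting the known values and solving for P(1):
  -3·P(1) = 36
  P(1) = -12.

-12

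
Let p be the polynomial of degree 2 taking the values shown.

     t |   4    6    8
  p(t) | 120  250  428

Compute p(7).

333

Using the Lagrange interpolation formula with nodes 4, 6, 8:
  L_0(t) = (t - 6)(t - 8) / 8
  L_1(t) = (t - 4)(t - 8) / -4
  L_2(t) = (t - 4)(t - 6) / 8
Then p(t) = 120·L_0(t) + 250·L_1(t) + 428·L_2(t).
Expanding and collecting terms gives p(t) = 6t² + 5t + 4.
Evaluating at t = 7: p(7) = 333.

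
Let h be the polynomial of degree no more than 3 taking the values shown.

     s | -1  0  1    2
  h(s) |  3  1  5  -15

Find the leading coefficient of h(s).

-5

Write h(s) = as^3 + bs^2 + cs + d. Substituting each data point gives a linear system:
  -a + b - c + d = 3
  d = 1
  a + b + c + d = 5
  8a + 4b + 2c + d = -15
Solving the system yields a = -5, b = 3, c = 6, d = 1.
So h(s) = -5s^3 + 3s^2 + 6s + 1.
The leading coefficient is -5.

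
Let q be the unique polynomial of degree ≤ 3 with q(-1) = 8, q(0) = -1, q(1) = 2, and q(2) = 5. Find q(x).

q(x) = -2x^3 + 6x^2 - x - 1

Write q(x) = ax^3 + bx^2 + cx + d. Substituting each data point gives a linear system:
  -a + b - c + d = 8
  d = -1
  a + b + c + d = 2
  8a + 4b + 2c + d = 5
Solving the system yields a = -2, b = 6, c = -1, d = -1.
So q(x) = -2x³ + 6x² - x - 1.
Check: q(0) = -1. ✓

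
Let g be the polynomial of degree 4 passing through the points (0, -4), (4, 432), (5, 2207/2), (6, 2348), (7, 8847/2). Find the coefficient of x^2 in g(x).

Write g(x) = ax^4 + bx^3 + cx^2 + dx + e. Substituting each data point gives a linear system:
  e = -4
  256a + 64b + 16c + 4d + e = 432
  625a + 125b + 25c + 5d + e = 2207/2
  1296a + 216b + 36c + 6d + e = 2348
  2401a + 343b + 49c + 7d + e = 8847/2
Solving the system yields a = 2, b = -1, c = -1/2, d = -1, e = -4.
So g(x) = 2x^4 - x^3 - (1/2)x^2 - x - 4.
The coefficient of x^2 is -1/2.

-1/2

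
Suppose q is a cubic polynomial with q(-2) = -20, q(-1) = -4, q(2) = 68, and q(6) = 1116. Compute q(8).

2480

Write q(u) = au^3 + bu^2 + cu + d. Substituting each data point gives a linear system:
  -8a + 4b - 2c + d = -20
  -a + b - c + d = -4
  8a + 4b + 2c + d = 68
  216a + 36b + 6c + d = 1116
Solving the system yields a = 4, b = 6, c = 6, d = 0.
So q(u) = 4u^3 + 6u^2 + 6u.
Then q(8) = 2480.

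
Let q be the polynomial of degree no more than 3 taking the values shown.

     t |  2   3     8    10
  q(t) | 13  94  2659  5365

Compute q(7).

Using the Lagrange interpolation formula with nodes 2, 3, 8, 10:
  L_0(t) = (t - 3)(t - 8)(t - 10) / -48
  L_1(t) = (t - 2)(t - 8)(t - 10) / 35
  L_2(t) = (t - 2)(t - 3)(t - 10) / -60
  L_3(t) = (t - 2)(t - 3)(t - 8) / 112
Then q(t) = 13·L_0(t) + 94·L_1(t) + 2659·L_2(t) + 5365·L_3(t).
Expanding and collecting terms gives q(t) = 6t³ - 6t² - 3t - 5.
Evaluating at t = 7: q(7) = 1738.

1738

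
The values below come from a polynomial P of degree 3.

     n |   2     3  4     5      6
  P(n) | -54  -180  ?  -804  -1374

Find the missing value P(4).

-418

The 4 known points determine the degree-3 polynomial uniquely.
Write P(n) = an^3 + bn^2 + cn + d. Substituting each data point gives a linear system:
  8a + 4b + 2c + d = -54
  27a + 9b + 3c + d = -180
  125a + 25b + 5c + d = -804
  216a + 36b + 6c + d = -1374
Solving the system yields a = -6, b = -2, c = -2, d = 6.
So P(n) = -6n^3 - 2n^2 - 2n + 6.
Then P(4) = -418.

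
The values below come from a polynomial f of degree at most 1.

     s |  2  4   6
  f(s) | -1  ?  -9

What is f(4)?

-5

The 2 known points determine the degree-1 polynomial uniquely.
Write f(s) = as + b. Substituting each data point gives a linear system:
  2a + b = -1
  6a + b = -9
Solving the system yields a = -2, b = 3.
So f(s) = -2s + 3.
Then f(4) = -5.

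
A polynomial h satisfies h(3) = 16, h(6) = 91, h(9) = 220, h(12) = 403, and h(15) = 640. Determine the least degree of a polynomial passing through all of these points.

Forward differences of the values at x = 3, 6, 9, 12, 15:
  h  : 16  91  220  403  640
  Δ  : 75  129  183  237
  Δ^2: 54  54  54
  Δ^3: 0  0
  Δ^4: 0
The second differences are constant (54) and nonzero, while all higher differences vanish, so the minimal degree is 2.

2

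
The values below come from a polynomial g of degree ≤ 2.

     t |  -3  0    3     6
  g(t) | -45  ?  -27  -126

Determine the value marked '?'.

0

The 3 known points determine the degree-2 polynomial uniquely.
Write g(t) = at^2 + bt + c. Substituting each data point gives a linear system:
  9a - 3b + c = -45
  9a + 3b + c = -27
  36a + 6b + c = -126
Solving the system yields a = -4, b = 3, c = 0.
So g(t) = -4t² + 3t.
Then g(0) = 0.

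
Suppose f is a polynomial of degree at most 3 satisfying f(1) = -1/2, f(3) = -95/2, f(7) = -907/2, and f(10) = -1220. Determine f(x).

Write f(x) = ax^3 + bx^2 + cx + d. Substituting each data point gives a linear system:
  a + b + c + d = -1/2
  27a + 9b + 3c + d = -95/2
  343a + 49b + 7c + d = -907/2
  1000a + 100b + 10c + d = -1220
Solving the system yields a = -1, b = -2, c = -5/2, d = 5.
So f(x) = -x^3 - 2x^2 - (5/2)x + 5.
Check: f(7) = -907/2. ✓

f(x) = -x^3 - 2x^2 - (5/2)x + 5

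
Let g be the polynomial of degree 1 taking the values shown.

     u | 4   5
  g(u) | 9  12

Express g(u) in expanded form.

Write g(u) = au + b. Substituting each data point gives a linear system:
  4a + b = 9
  5a + b = 12
Solving the system yields a = 3, b = -3.
So g(u) = 3u - 3.
Check: g(5) = 12. ✓

g(u) = 3u - 3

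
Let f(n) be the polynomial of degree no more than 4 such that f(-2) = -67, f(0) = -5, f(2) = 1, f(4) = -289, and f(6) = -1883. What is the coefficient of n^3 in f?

3

Write f(n) = an^4 + bn^3 + cn^2 + dn + e. Substituting each data point gives a linear system:
  16a - 8b + 4c - 2d + e = -67
  e = -5
  16a + 8b + 4c + 2d + e = 1
  256a + 64b + 16c + 4d + e = -289
  1296a + 216b + 36c + 6d + e = -1883
Solving the system yields a = -2, b = 3, c = 1, d = 5, e = -5.
So f(n) = -2n^4 + 3n^3 + n^2 + 5n - 5.
The coefficient of n^3 is 3.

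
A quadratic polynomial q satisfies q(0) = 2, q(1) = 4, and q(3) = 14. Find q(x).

Using the Lagrange interpolation formula with nodes 0, 1, 3:
  L_0(x) = (x - 1)(x - 3) / 3
  L_1(x) = x(x - 3) / -2
  L_2(x) = x(x - 1) / 6
Then q(x) = 2·L_0(x) + 4·L_1(x) + 14·L_2(x).
Expanding and collecting terms gives q(x) = x^2 + x + 2.
Check: q(1) = 4. ✓

q(x) = x^2 + x + 2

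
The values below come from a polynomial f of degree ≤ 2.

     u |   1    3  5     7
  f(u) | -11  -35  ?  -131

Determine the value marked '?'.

The 3 known points determine the degree-2 polynomial uniquely.
Write f(u) = au^2 + bu + c. Substituting each data point gives a linear system:
  a + b + c = -11
  9a + 3b + c = -35
  49a + 7b + c = -131
Solving the system yields a = -2, b = -4, c = -5.
So f(u) = -2u² - 4u - 5.
Then f(5) = -75.

-75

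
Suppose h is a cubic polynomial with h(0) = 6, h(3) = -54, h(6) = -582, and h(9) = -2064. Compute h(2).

Write h(t) = at^3 + bt^2 + ct + d. Substituting each data point gives a linear system:
  d = 6
  27a + 9b + 3c + d = -54
  216a + 36b + 6c + d = -582
  729a + 81b + 9c + d = -2064
Solving the system yields a = -3, b = 1, c = 4, d = 6.
So h(t) = -3t^3 + t^2 + 4t + 6.
Then h(2) = -6.

-6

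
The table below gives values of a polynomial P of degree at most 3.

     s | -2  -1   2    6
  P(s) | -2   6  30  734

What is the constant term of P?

2

Write P(s) = as^3 + bs^2 + cs + d. Substituting each data point gives a linear system:
  -8a + 4b - 2c + d = -2
  -a + b - c + d = 6
  8a + 4b + 2c + d = 30
  216a + 36b + 6c + d = 734
Solving the system yields a = 3, b = 3, c = -4, d = 2.
So P(s) = 3s^3 + 3s^2 - 4s + 2.
The constant term is 2.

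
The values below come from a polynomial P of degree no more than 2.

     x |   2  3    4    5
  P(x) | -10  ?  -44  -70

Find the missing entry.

-24

On equispaced nodes a degree-2 polynomial has vanishing third forward difference, so
  - P(2) + 3·P(3) - 3·P(4) + P(5) = 0.
Substituting the known values and solving for P(3):
  3·P(3) = -72
  P(3) = -24.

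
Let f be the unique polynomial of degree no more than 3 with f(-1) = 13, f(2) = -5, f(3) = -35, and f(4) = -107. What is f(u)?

Write f(u) = au^3 + bu^2 + cu + d. Substituting each data point gives a linear system:
  -a + b - c + d = 13
  8a + 4b + 2c + d = -5
  27a + 9b + 3c + d = -35
  64a + 16b + 4c + d = -107
Solving the system yields a = -3, b = 6, c = -3, d = 1.
So f(u) = -3u³ + 6u² - 3u + 1.
Check: f(2) = -5. ✓

f(u) = -3u^3 + 6u^2 - 3u + 1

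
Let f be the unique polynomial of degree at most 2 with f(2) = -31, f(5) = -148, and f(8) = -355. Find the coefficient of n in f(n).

-4

Write f(n) = an^2 + bn + c. Substituting each data point gives a linear system:
  4a + 2b + c = -31
  25a + 5b + c = -148
  64a + 8b + c = -355
Solving the system yields a = -5, b = -4, c = -3.
So f(n) = -5n^2 - 4n - 3.
The coefficient of n is -4.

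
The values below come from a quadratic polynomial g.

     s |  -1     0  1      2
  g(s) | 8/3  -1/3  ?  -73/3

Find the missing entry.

-28/3

The 3 known points determine the degree-2 polynomial uniquely.
Write g(s) = as^2 + bs + c. Substituting each data point gives a linear system:
  a - b + c = 8/3
  c = -1/3
  4a + 2b + c = -73/3
Solving the system yields a = -3, b = -6, c = -1/3.
So g(s) = -3s^2 - 6s - 1/3.
Then g(1) = -28/3.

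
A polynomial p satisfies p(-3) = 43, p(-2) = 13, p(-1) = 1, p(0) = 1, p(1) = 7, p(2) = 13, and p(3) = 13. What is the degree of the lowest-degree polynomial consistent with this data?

Forward differences of the values at u = -3, -2, -1, 0, 1, 2, 3:
  p  : 43  13  1  1  7  13  13
  Δ  : -30  -12  0  6  6  0
  Δ^2: 18  12  6  0  -6
  Δ^3: -6  -6  -6  -6
  Δ^4: 0  0  0
  Δ^5: 0  0
  Δ^6: 0
The third differences are constant (-6) and nonzero, while all higher differences vanish, so the minimal degree is 3.

3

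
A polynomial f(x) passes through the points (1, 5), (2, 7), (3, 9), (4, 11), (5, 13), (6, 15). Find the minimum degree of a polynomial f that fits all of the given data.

Forward differences of the values at x = 1, 2, 3, 4, 5, 6:
  f  : 5  7  9  11  13  15
  Δ  : 2  2  2  2  2
  Δ^2: 0  0  0  0
  Δ^3: 0  0  0
  Δ^4: 0  0
  Δ^5: 0
The first differences are constant (2) and nonzero, while all higher differences vanish, so the minimal degree is 1.

1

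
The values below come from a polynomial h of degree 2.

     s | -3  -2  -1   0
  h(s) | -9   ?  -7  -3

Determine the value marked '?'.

-9

The 3 known points determine the degree-2 polynomial uniquely.
Write h(s) = as^2 + bs + c. Substituting each data point gives a linear system:
  9a - 3b + c = -9
  a - b + c = -7
  c = -3
Solving the system yields a = 1, b = 5, c = -3.
So h(s) = s² + 5s - 3.
Then h(-2) = -9.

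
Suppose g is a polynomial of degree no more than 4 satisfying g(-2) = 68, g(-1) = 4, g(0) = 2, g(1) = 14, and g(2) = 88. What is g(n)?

Write g(n) = an^4 + bn^3 + cn^2 + dn + e. Substituting each data point gives a linear system:
  16a - 8b + 4c - 2d + e = 68
  a - b + c - d + e = 4
  e = 2
  a + b + c + d + e = 14
  16a + 8b + 4c + 2d + e = 88
Solving the system yields a = 4, b = 0, c = 3, d = 5, e = 2.
So g(n) = 4n⁴ + 3n² + 5n + 2.
Check: g(0) = 2. ✓

g(n) = 4n^4 + 3n^2 + 5n + 2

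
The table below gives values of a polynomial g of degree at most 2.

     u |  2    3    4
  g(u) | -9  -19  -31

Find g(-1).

Using the Lagrange interpolation formula with nodes 2, 3, 4:
  L_0(u) = (u - 3)(u - 4) / 2
  L_1(u) = (u - 2)(u - 4) / -1
  L_2(u) = (u - 2)(u - 3) / 2
Then g(u) = -9·L_0(u) - 19·L_1(u) - 31·L_2(u).
Expanding and collecting terms gives g(u) = -u^2 - 5u + 5.
Evaluating at u = -1: g(-1) = 9.

9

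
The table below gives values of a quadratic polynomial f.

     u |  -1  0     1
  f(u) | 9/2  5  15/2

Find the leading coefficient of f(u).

Write f(u) = au^2 + bu + c. Substituting each data point gives a linear system:
  a - b + c = 9/2
  c = 5
  a + b + c = 15/2
Solving the system yields a = 1, b = 3/2, c = 5.
So f(u) = u^2 + (3/2)u + 5.
The leading coefficient is 1.

1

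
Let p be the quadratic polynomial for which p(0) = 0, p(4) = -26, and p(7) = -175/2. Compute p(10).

-185

Write p(u) = au^2 + bu + c. Substituting each data point gives a linear system:
  c = 0
  16a + 4b + c = -26
  49a + 7b + c = -175/2
Solving the system yields a = -2, b = 3/2, c = 0.
So p(u) = -2u^2 + (3/2)u.
Then p(10) = -185.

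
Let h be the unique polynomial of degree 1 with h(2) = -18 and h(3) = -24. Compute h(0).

-6

Write h(x) = ax + b. Substituting each data point gives a linear system:
  2a + b = -18
  3a + b = -24
Solving the system yields a = -6, b = -6.
So h(x) = -6x - 6.
Then h(0) = -6.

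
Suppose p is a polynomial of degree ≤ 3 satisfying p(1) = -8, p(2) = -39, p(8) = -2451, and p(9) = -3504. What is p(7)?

-1634

Using the Lagrange interpolation formula with nodes 1, 2, 8, 9:
  L_0(u) = (u - 2)(u - 8)(u - 9) / -56
  L_1(u) = (u - 1)(u - 8)(u - 9) / 42
  L_2(u) = (u - 1)(u - 2)(u - 9) / -42
  L_3(u) = (u - 1)(u - 2)(u - 8) / 56
Then p(u) = -8·L_0(u) - 39·L_1(u) - 2451·L_2(u) - 3504·L_3(u).
Expanding and collecting terms gives p(u) = -5u^3 + 2u^2 - 2u - 3.
Evaluating at u = 7: p(7) = -1634.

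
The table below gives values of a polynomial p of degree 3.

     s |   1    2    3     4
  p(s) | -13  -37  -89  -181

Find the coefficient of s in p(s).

Write p(s) = as^3 + bs^2 + cs + d. Substituting each data point gives a linear system:
  a + b + c + d = -13
  8a + 4b + 2c + d = -37
  27a + 9b + 3c + d = -89
  64a + 16b + 4c + d = -181
Solving the system yields a = -2, b = -2, c = -4, d = -5.
So p(s) = -2s^3 - 2s^2 - 4s - 5.
The coefficient of s is -4.

-4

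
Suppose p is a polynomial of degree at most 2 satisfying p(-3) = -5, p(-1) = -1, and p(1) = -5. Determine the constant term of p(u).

-2

Write p(u) = au^2 + bu + c. Substituting each data point gives a linear system:
  9a - 3b + c = -5
  a - b + c = -1
  a + b + c = -5
Solving the system yields a = -1, b = -2, c = -2.
So p(u) = -u^2 - 2u - 2.
The constant term is -2.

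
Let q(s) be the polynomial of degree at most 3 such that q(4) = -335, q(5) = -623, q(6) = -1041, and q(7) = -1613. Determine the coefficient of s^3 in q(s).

-4

Write q(s) = as^3 + bs^2 + cs + d. Substituting each data point gives a linear system:
  64a + 16b + 4c + d = -335
  125a + 25b + 5c + d = -623
  216a + 36b + 6c + d = -1041
  343a + 49b + 7c + d = -1613
Solving the system yields a = -4, b = -5, c = 1, d = -3.
So q(s) = -4s³ - 5s² + s - 3.
The leading coefficient is -4.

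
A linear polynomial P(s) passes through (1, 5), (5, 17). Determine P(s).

P(s) = 3s + 2

Write P(s) = as + b. Substituting each data point gives a linear system:
  a + b = 5
  5a + b = 17
Solving the system yields a = 3, b = 2.
So P(s) = 3s + 2.
Check: P(1) = 5. ✓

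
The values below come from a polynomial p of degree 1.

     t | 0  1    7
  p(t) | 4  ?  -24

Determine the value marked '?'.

The 2 known points determine the degree-1 polynomial uniquely.
Write p(t) = at + b. Substituting each data point gives a linear system:
  b = 4
  7a + b = -24
Solving the system yields a = -4, b = 4.
So p(t) = -4t + 4.
Then p(1) = 0.

0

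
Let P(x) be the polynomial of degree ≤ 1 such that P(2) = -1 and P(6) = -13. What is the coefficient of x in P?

Write P(x) = ax + b. Substituting each data point gives a linear system:
  2a + b = -1
  6a + b = -13
Solving the system yields a = -3, b = 5.
So P(x) = -3x + 5.
The leading coefficient is -3.

-3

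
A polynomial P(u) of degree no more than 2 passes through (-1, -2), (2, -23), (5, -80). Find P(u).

Using the Lagrange interpolation formula with nodes -1, 2, 5:
  L_0(u) = (u - 2)(u - 5) / 18
  L_1(u) = (u + 1)(u - 5) / -9
  L_2(u) = (u + 1)(u - 2) / 18
Then P(u) = -2·L_0(u) - 23·L_1(u) - 80·L_2(u).
Expanding and collecting terms gives P(u) = -2u^2 - 5u - 5.
Check: P(2) = -23. ✓

P(u) = -2u^2 - 5u - 5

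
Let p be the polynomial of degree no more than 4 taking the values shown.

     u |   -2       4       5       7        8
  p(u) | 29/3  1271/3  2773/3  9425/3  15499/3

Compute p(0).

1

Write p(u) = au^4 + bu^3 + cu^2 + du + e. Substituting each data point gives a linear system:
  16a - 8b + 4c - 2d + e = 29/3
  256a + 64b + 16c + 4d + e = 1271/3
  625a + 125b + 25c + 5d + e = 2773/3
  2401a + 343b + 49c + 7d + e = 9425/3
  4096a + 512b + 64c + 8d + e = 15499/3
Solving the system yields a = 1, b = 5/3, c = 3, d = 3, e = 1.
So p(u) = u⁴ + (5/3)u³ + 3u² + 3u + 1.
Then p(0) = 1.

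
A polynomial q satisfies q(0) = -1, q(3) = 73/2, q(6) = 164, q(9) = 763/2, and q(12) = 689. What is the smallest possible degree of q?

Forward differences of the values at s = 0, 3, 6, 9, 12:
  q  : -1  73/2  164  763/2  689
  Δ  : 75/2  255/2  435/2  615/2
  Δ^2: 90  90  90
  Δ^3: 0  0
  Δ^4: 0
The second differences are constant (90) and nonzero, while all higher differences vanish, so the minimal degree is 2.

2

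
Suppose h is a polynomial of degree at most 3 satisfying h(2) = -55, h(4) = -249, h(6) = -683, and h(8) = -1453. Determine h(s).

h(s) = -2s^3 - 6s^2 - 5s - 5

Write h(s) = as^3 + bs^2 + cs + d. Substituting each data point gives a linear system:
  8a + 4b + 2c + d = -55
  64a + 16b + 4c + d = -249
  216a + 36b + 6c + d = -683
  512a + 64b + 8c + d = -1453
Solving the system yields a = -2, b = -6, c = -5, d = -5.
So h(s) = -2s^3 - 6s^2 - 5s - 5.
Check: h(2) = -55. ✓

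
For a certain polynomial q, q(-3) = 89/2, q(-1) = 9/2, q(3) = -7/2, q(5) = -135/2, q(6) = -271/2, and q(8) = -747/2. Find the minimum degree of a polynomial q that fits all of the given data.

Divided differences on the nodes -3, -1, 3, 5, 6, 8:
  order 0: 89/2  9/2  -7/2  -135/2  -271/2  -747/2
  order 1: -20  -2  -32  -68  -119
  order 2: 3  -5  -12  -17
  order 3: -1  -1  -1
  order 4: 0  0
  order 5: 0
The order-3 divided differences are all -1 (nonzero) and every higher order vanishes, so the data lies on a polynomial of degree exactly 3.

3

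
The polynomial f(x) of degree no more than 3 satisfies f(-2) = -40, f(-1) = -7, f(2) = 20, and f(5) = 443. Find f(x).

Write f(x) = ax^3 + bx^2 + cx + d. Substituting each data point gives a linear system:
  -8a + 4b - 2c + d = -40
  -a + b - c + d = -7
  8a + 4b + 2c + d = 20
  125a + 25b + 5c + d = 443
Solving the system yields a = 4, b = -2, c = -1, d = -2.
So f(x) = 4x³ - 2x² - x - 2.
Check: f(2) = 20. ✓

f(x) = 4x^3 - 2x^2 - x - 2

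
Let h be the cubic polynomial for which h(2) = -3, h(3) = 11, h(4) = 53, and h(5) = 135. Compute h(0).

Using the Lagrange interpolation formula with nodes 2, 3, 4, 5:
  L_0(x) = (x - 3)(x - 4)(x - 5) / -6
  L_1(x) = (x - 2)(x - 4)(x - 5) / 2
  L_2(x) = (x - 2)(x - 3)(x - 5) / -2
  L_3(x) = (x - 2)(x - 3)(x - 4) / 6
Then h(x) = -3·L_0(x) + 11·L_1(x) + 53·L_2(x) + 135·L_3(x).
Expanding and collecting terms gives h(x) = 2x^3 - 4x^2 - 4x + 5.
Evaluating at x = 0: h(0) = 5.

5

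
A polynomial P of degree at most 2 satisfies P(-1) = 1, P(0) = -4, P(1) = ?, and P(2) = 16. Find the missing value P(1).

On equispaced nodes a degree-2 polynomial has vanishing third forward difference, so
  - P(-1) + 3·P(0) - 3·P(1) + P(2) = 0.
Substituting the known values and solving for P(1):
  -3·P(1) = -3
  P(1) = 1.

1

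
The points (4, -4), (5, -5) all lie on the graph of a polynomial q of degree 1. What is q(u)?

Using the Lagrange interpolation formula with nodes 4, 5:
  L_0(u) = (u - 5) / -1
  L_1(u) = (u - 4) / 1
Then q(u) = -4·L_0(u) - 5·L_1(u).
Expanding and collecting terms gives q(u) = -u.
Check: q(4) = -4. ✓

q(u) = -u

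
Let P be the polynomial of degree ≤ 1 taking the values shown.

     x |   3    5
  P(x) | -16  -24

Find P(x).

Using the Lagrange interpolation formula with nodes 3, 5:
  L_0(x) = (x - 5) / -2
  L_1(x) = (x - 3) / 2
Then P(x) = -16·L_0(x) - 24·L_1(x).
Expanding and collecting terms gives P(x) = -4x - 4.
Check: P(3) = -16. ✓

P(x) = -4x - 4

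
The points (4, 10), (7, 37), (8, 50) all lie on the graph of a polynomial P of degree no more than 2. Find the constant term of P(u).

2

Write P(u) = au^2 + bu + c. Substituting each data point gives a linear system:
  16a + 4b + c = 10
  49a + 7b + c = 37
  64a + 8b + c = 50
Solving the system yields a = 1, b = -2, c = 2.
So P(u) = u^2 - 2u + 2.
The constant term is 2.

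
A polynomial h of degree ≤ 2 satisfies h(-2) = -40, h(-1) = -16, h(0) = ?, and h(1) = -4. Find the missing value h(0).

The 3 known points determine the degree-2 polynomial uniquely.
Write h(s) = as^2 + bs + c. Substituting each data point gives a linear system:
  4a - 2b + c = -40
  a - b + c = -16
  a + b + c = -4
Solving the system yields a = -6, b = 6, c = -4.
So h(s) = -6s² + 6s - 4.
Then h(0) = -4.

-4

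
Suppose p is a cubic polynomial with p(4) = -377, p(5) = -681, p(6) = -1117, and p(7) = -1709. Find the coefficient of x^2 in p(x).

Write p(x) = ax^3 + bx^2 + cx + d. Substituting each data point gives a linear system:
  64a + 16b + 4c + d = -377
  125a + 25b + 5c + d = -681
  216a + 36b + 6c + d = -1117
  343a + 49b + 7c + d = -1709
Solving the system yields a = -4, b = -6, c = -6, d = -1.
So p(x) = -4x^3 - 6x^2 - 6x - 1.
The coefficient of x^2 is -6.

-6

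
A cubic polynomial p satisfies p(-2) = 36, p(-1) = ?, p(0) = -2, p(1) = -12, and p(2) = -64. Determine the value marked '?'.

On equispaced nodes a degree-3 polynomial has vanishing fourth forward difference, so
  p(-2) - 4·p(-1) + 6·p(0) - 4·p(1) + p(2) = 0.
Substituting the known values and solving for p(-1):
  -4·p(-1) = -8
  p(-1) = 2.

2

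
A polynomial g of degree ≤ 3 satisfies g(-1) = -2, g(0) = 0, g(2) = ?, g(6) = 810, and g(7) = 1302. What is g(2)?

The 4 known points determine the degree-3 polynomial uniquely.
Write g(n) = an^3 + bn^2 + cn + d. Substituting each data point gives a linear system:
  -a + b - c + d = -2
  d = 0
  216a + 36b + 6c + d = 810
  343a + 49b + 7c + d = 1302
Solving the system yields a = 4, b = -1, c = -3, d = 0.
So g(n) = 4n^3 - n^2 - 3n.
Then g(2) = 22.

22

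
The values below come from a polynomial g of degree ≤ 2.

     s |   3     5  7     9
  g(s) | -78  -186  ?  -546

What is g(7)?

The 3 known points determine the degree-2 polynomial uniquely.
Write g(s) = as^2 + bs + c. Substituting each data point gives a linear system:
  9a + 3b + c = -78
  25a + 5b + c = -186
  81a + 9b + c = -546
Solving the system yields a = -6, b = -6, c = -6.
So g(s) = -6s² - 6s - 6.
Then g(7) = -342.

-342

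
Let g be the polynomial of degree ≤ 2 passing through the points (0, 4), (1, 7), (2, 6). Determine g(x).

Write g(x) = ax^2 + bx + c. Substituting each data point gives a linear system:
  c = 4
  a + b + c = 7
  4a + 2b + c = 6
Solving the system yields a = -2, b = 5, c = 4.
So g(x) = -2x² + 5x + 4.
Check: g(2) = 6. ✓

g(x) = -2x^2 + 5x + 4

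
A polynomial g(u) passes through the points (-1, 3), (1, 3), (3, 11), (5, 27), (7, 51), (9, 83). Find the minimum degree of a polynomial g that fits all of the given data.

Forward differences of the values at u = -1, 1, 3, 5, 7, 9:
  g  : 3  3  11  27  51  83
  Δ  : 0  8  16  24  32
  Δ^2: 8  8  8  8
  Δ^3: 0  0  0
  Δ^4: 0  0
  Δ^5: 0
The second differences are constant (8) and nonzero, while all higher differences vanish, so the minimal degree is 2.

2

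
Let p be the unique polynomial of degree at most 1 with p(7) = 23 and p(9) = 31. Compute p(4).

Write p(s) = as + b. Substituting each data point gives a linear system:
  7a + b = 23
  9a + b = 31
Solving the system yields a = 4, b = -5.
So p(s) = 4s - 5.
Then p(4) = 11.

11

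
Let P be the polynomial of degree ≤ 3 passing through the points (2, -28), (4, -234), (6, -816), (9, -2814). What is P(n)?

Using the Lagrange interpolation formula with nodes 2, 4, 6, 9:
  L_0(n) = (n - 4)(n - 6)(n - 9) / -56
  L_1(n) = (n - 2)(n - 6)(n - 9) / 20
  L_2(n) = (n - 2)(n - 4)(n - 9) / -24
  L_3(n) = (n - 2)(n - 4)(n - 6) / 105
Then P(n) = -28·L_0(n) - 234·L_1(n) - 816·L_2(n) - 2814·L_3(n).
Expanding and collecting terms gives P(n) = -4n^3 + n^2 + 3n - 6.
Check: P(4) = -234. ✓

P(n) = -4n^3 + n^2 + 3n - 6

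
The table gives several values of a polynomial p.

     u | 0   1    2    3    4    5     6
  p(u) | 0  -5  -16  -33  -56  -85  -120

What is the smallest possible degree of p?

2

Forward differences of the values at u = 0, 1, 2, 3, 4, 5, 6:
  p  : 0  -5  -16  -33  -56  -85  -120
  Δ  : -5  -11  -17  -23  -29  -35
  Δ^2: -6  -6  -6  -6  -6
  Δ^3: 0  0  0  0
  Δ^4: 0  0  0
  Δ^5: 0  0
  Δ^6: 0
The second differences are constant (-6) and nonzero, while all higher differences vanish, so the minimal degree is 2.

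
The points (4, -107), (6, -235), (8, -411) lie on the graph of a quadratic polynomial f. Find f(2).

Write f(u) = au^2 + bu + c. Substituting each data point gives a linear system:
  16a + 4b + c = -107
  36a + 6b + c = -235
  64a + 8b + c = -411
Solving the system yields a = -6, b = -4, c = 5.
So f(u) = -6u^2 - 4u + 5.
Then f(2) = -27.

-27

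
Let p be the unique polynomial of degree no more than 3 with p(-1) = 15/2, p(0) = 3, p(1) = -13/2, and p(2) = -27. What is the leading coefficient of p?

-1

Write p(u) = au^3 + bu^2 + cu + d. Substituting each data point gives a linear system:
  -a + b - c + d = 15/2
  d = 3
  a + b + c + d = -13/2
  8a + 4b + 2c + d = -27
Solving the system yields a = -1, b = -5/2, c = -6, d = 3.
So p(u) = -u^3 - (5/2)u^2 - 6u + 3.
The leading coefficient is -1.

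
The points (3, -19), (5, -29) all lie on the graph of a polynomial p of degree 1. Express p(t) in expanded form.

Write p(t) = at + b. Substituting each data point gives a linear system:
  3a + b = -19
  5a + b = -29
Solving the system yields a = -5, b = -4.
So p(t) = -5t - 4.
Check: p(5) = -29. ✓

p(t) = -5t - 4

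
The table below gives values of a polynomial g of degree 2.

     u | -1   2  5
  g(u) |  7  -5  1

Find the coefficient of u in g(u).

Write g(u) = au^2 + bu + c. Substituting each data point gives a linear system:
  a - b + c = 7
  4a + 2b + c = -5
  25a + 5b + c = 1
Solving the system yields a = 1, b = -5, c = 1.
So g(u) = u² - 5u + 1.
The coefficient of u is -5.

-5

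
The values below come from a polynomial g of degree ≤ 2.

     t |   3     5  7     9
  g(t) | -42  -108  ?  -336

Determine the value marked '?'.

On equispaced nodes a degree-2 polynomial has vanishing third forward difference, so
  - g(3) + 3·g(5) - 3·g(7) + g(9) = 0.
Substituting the known values and solving for g(7):
  -3·g(7) = 618
  g(7) = -206.

-206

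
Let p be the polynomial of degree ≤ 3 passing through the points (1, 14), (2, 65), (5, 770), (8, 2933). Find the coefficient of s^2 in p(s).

6

Write p(s) = as^3 + bs^2 + cs + d. Substituting each data point gives a linear system:
  a + b + c + d = 14
  8a + 4b + 2c + d = 65
  125a + 25b + 5c + d = 770
  512a + 64b + 8c + d = 2933
Solving the system yields a = 5, b = 6, c = -2, d = 5.
So p(s) = 5s^3 + 6s^2 - 2s + 5.
The coefficient of s^2 is 6.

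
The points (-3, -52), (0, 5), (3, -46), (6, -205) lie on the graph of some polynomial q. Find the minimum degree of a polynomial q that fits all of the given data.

2

Forward differences of the values at t = -3, 0, 3, 6:
  q  : -52  5  -46  -205
  Δ  : 57  -51  -159
  Δ^2: -108  -108
  Δ^3: 0
The second differences are constant (-108) and nonzero, while all higher differences vanish, so the minimal degree is 2.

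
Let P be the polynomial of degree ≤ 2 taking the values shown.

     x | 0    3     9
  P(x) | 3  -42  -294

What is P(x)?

Using the Lagrange interpolation formula with nodes 0, 3, 9:
  L_0(x) = (x - 3)(x - 9) / 27
  L_1(x) = x(x - 9) / -18
  L_2(x) = x(x - 3) / 54
Then P(x) = 3·L_0(x) - 42·L_1(x) - 294·L_2(x).
Expanding and collecting terms gives P(x) = -3x² - 6x + 3.
Check: P(9) = -294. ✓

P(x) = -3x^2 - 6x + 3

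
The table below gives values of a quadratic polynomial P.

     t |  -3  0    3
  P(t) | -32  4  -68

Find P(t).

Write P(t) = at^2 + bt + c. Substituting each data point gives a linear system:
  9a - 3b + c = -32
  c = 4
  9a + 3b + c = -68
Solving the system yields a = -6, b = -6, c = 4.
So P(t) = -6t^2 - 6t + 4.
Check: P(3) = -68. ✓

P(t) = -6t^2 - 6t + 4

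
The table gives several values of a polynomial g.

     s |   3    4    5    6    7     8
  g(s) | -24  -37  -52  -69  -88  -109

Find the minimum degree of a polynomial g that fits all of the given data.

2

Forward differences of the values at s = 3, 4, 5, 6, 7, 8:
  g  : -24  -37  -52  -69  -88  -109
  Δ  : -13  -15  -17  -19  -21
  Δ^2: -2  -2  -2  -2
  Δ^3: 0  0  0
  Δ^4: 0  0
  Δ^5: 0
The second differences are constant (-2) and nonzero, while all higher differences vanish, so the minimal degree is 2.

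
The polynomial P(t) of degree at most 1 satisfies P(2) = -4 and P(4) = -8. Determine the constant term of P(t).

Write P(t) = at + b. Substituting each data point gives a linear system:
  2a + b = -4
  4a + b = -8
Solving the system yields a = -2, b = 0.
So P(t) = -2t.
The constant term is 0.

0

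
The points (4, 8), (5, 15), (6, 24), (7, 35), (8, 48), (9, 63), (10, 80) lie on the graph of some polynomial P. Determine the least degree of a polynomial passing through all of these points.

Forward differences of the values at x = 4, 5, 6, 7, 8, 9, 10:
  P  : 8  15  24  35  48  63  80
  Δ  : 7  9  11  13  15  17
  Δ^2: 2  2  2  2  2
  Δ^3: 0  0  0  0
  Δ^4: 0  0  0
  Δ^5: 0  0
  Δ^6: 0
The second differences are constant (2) and nonzero, while all higher differences vanish, so the minimal degree is 2.

2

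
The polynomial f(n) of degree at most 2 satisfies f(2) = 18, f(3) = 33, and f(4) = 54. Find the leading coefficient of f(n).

Write f(n) = an^2 + bn + c. Substituting each data point gives a linear system:
  4a + 2b + c = 18
  9a + 3b + c = 33
  16a + 4b + c = 54
Solving the system yields a = 3, b = 0, c = 6.
So f(n) = 3n² + 6.
The leading coefficient is 3.

3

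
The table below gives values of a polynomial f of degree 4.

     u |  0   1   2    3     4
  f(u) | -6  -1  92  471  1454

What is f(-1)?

-1

Using the Lagrange interpolation formula with nodes 0, 1, 2, 3, 4:
  L_0(u) = (u - 1)(u - 2)(u - 3)(u - 4) / 24
  L_1(u) = u(u - 2)(u - 3)(u - 4) / -6
  L_2(u) = u(u - 1)(u - 3)(u - 4) / 4
  L_3(u) = u(u - 1)(u - 2)(u - 4) / -6
  L_4(u) = u(u - 1)(u - 2)(u - 3) / 24
Then f(u) = -6·L_0(u) - 1·L_1(u) + 92·L_2(u) + 471·L_3(u) + 1454·L_4(u).
Expanding and collecting terms gives f(u) = 5u^4 + 3u^3 - 3u - 6.
Evaluating at u = -1: f(-1) = -1.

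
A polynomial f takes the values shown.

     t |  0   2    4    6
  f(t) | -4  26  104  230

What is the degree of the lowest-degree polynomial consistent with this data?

2

Forward differences of the values at t = 0, 2, 4, 6:
  f  : -4  26  104  230
  Δ  : 30  78  126
  Δ^2: 48  48
  Δ^3: 0
The second differences are constant (48) and nonzero, while all higher differences vanish, so the minimal degree is 2.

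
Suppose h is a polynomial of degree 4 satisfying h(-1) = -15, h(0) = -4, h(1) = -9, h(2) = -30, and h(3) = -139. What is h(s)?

Write h(s) = as^4 + bs^3 + cs^2 + ds + e. Substituting each data point gives a linear system:
  a - b + c - d + e = -15
  e = -4
  a + b + c + d + e = -9
  16a + 8b + 4c + 2d + e = -30
  81a + 27b + 9c + 3d + e = -139
Solving the system yields a = -3, b = 6, c = -5, d = -3, e = -4.
So h(s) = -3s^4 + 6s^3 - 5s^2 - 3s - 4.
Check: h(2) = -30. ✓

h(s) = -3s^4 + 6s^3 - 5s^2 - 3s - 4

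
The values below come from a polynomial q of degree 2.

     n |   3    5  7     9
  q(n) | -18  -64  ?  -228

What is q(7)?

-134

The 3 known points determine the degree-2 polynomial uniquely.
Write q(n) = an^2 + bn + c. Substituting each data point gives a linear system:
  9a + 3b + c = -18
  25a + 5b + c = -64
  81a + 9b + c = -228
Solving the system yields a = -3, b = 1, c = 6.
So q(n) = -3n^2 + n + 6.
Then q(7) = -134.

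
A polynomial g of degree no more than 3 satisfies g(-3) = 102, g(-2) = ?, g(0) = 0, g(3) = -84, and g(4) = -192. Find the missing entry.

36

The 4 known points determine the degree-3 polynomial uniquely.
Write g(u) = au^3 + bu^2 + cu + d. Substituting each data point gives a linear system:
  -27a + 9b - 3c + d = 102
  d = 0
  27a + 9b + 3c + d = -84
  64a + 16b + 4c + d = -192
Solving the system yields a = -3, b = 1, c = -4, d = 0.
So g(u) = -3u^3 + u^2 - 4u.
Then g(-2) = 36.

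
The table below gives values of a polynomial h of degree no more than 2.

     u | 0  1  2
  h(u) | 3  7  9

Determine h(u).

h(u) = -u^2 + 5u + 3

Using the Lagrange interpolation formula with nodes 0, 1, 2:
  L_0(u) = (u - 1)(u - 2) / 2
  L_1(u) = u(u - 2) / -1
  L_2(u) = u(u - 1) / 2
Then h(u) = 3·L_0(u) + 7·L_1(u) + 9·L_2(u).
Expanding and collecting terms gives h(u) = -u^2 + 5u + 3.
Check: h(2) = 9. ✓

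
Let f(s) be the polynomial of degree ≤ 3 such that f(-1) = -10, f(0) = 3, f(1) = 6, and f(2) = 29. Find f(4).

255

Using the Lagrange interpolation formula with nodes -1, 0, 1, 2:
  L_0(s) = s(s - 1)(s - 2) / -6
  L_1(s) = (s + 1)(s - 1)(s - 2) / 2
  L_2(s) = (s + 1)s(s - 2) / -2
  L_3(s) = (s + 1)s(s - 1) / 6
Then f(s) = -10·L_0(s) + 3·L_1(s) + 6·L_2(s) + 29·L_3(s).
Expanding and collecting terms gives f(s) = 5s^3 - 5s^2 + 3s + 3.
Evaluating at s = 4: f(4) = 255.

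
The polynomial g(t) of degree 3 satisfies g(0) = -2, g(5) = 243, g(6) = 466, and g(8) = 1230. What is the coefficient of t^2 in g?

-4

Write g(t) = at^3 + bt^2 + ct + d. Substituting each data point gives a linear system:
  d = -2
  125a + 25b + 5c + d = 243
  216a + 36b + 6c + d = 466
  512a + 64b + 8c + d = 1230
Solving the system yields a = 3, b = -4, c = -6, d = -2.
So g(t) = 3t³ - 4t² - 6t - 2.
The coefficient of t^2 is -4.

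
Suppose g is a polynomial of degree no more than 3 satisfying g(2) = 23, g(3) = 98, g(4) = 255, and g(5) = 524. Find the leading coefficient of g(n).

5

Write g(n) = an^3 + bn^2 + cn + d. Substituting each data point gives a linear system:
  8a + 4b + 2c + d = 23
  27a + 9b + 3c + d = 98
  64a + 16b + 4c + d = 255
  125a + 25b + 5c + d = 524
Solving the system yields a = 5, b = -4, c = 0, d = -1.
So g(n) = 5n³ - 4n² - 1.
The leading coefficient is 5.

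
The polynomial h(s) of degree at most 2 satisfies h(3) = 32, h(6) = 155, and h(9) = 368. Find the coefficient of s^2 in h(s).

5

Write h(s) = as^2 + bs + c. Substituting each data point gives a linear system:
  9a + 3b + c = 32
  36a + 6b + c = 155
  81a + 9b + c = 368
Solving the system yields a = 5, b = -4, c = -1.
So h(s) = 5s^2 - 4s - 1.
The leading coefficient is 5.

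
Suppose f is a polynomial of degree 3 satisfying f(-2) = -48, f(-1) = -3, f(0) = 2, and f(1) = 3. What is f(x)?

f(x) = 6x^3 - 2x^2 - 3x + 2

Using the Lagrange interpolation formula with nodes -2, -1, 0, 1:
  L_0(x) = (x + 1)x(x - 1) / -6
  L_1(x) = (x + 2)x(x - 1) / 2
  L_2(x) = (x + 2)(x + 1)(x - 1) / -2
  L_3(x) = (x + 2)(x + 1)x / 6
Then f(x) = -48·L_0(x) - 3·L_1(x) + 2·L_2(x) + 3·L_3(x).
Expanding and collecting terms gives f(x) = 6x^3 - 2x^2 - 3x + 2.
Check: f(-2) = -48. ✓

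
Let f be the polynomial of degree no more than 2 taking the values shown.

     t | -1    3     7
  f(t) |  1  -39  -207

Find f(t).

f(t) = -4t^2 - 2t + 3

Write f(t) = at^2 + bt + c. Substituting each data point gives a linear system:
  a - b + c = 1
  9a + 3b + c = -39
  49a + 7b + c = -207
Solving the system yields a = -4, b = -2, c = 3.
So f(t) = -4t² - 2t + 3.
Check: f(3) = -39. ✓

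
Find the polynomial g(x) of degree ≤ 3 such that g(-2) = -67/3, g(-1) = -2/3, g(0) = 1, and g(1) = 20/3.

g(x) = 4x^3 + 2x^2 - (1/3)x + 1

Using the Lagrange interpolation formula with nodes -2, -1, 0, 1:
  L_0(x) = (x + 1)x(x - 1) / -6
  L_1(x) = (x + 2)x(x - 1) / 2
  L_2(x) = (x + 2)(x + 1)(x - 1) / -2
  L_3(x) = (x + 2)(x + 1)x / 6
Then g(x) = -67/3·L_0(x) - 2/3·L_1(x) + 1·L_2(x) + 20/3·L_3(x).
Expanding and collecting terms gives g(x) = 4x³ + 2x² - (1/3)x + 1.
Check: g(-1) = -2/3. ✓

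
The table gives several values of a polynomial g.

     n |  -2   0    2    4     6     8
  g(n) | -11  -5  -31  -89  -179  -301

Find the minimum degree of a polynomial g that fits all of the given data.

Forward differences of the values at n = -2, 0, 2, 4, 6, 8:
  g  : -11  -5  -31  -89  -179  -301
  Δ  : 6  -26  -58  -90  -122
  Δ^2: -32  -32  -32  -32
  Δ^3: 0  0  0
  Δ^4: 0  0
  Δ^5: 0
The second differences are constant (-32) and nonzero, while all higher differences vanish, so the minimal degree is 2.

2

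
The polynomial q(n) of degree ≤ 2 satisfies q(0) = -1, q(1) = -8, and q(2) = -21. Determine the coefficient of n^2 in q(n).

Write q(n) = an^2 + bn + c. Substituting each data point gives a linear system:
  c = -1
  a + b + c = -8
  4a + 2b + c = -21
Solving the system yields a = -3, b = -4, c = -1.
So q(n) = -3n^2 - 4n - 1.
The leading coefficient is -3.

-3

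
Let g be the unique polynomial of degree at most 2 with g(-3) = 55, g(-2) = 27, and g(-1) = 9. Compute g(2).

Write g(s) = as^2 + bs + c. Substituting each data point gives a linear system:
  9a - 3b + c = 55
  4a - 2b + c = 27
  a - b + c = 9
Solving the system yields a = 5, b = -3, c = 1.
So g(s) = 5s^2 - 3s + 1.
Then g(2) = 15.

15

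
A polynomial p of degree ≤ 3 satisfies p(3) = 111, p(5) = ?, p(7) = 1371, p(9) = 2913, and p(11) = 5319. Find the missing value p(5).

501

On equispaced nodes a degree-3 polynomial has vanishing fourth forward difference, so
  p(3) - 4·p(5) + 6·p(7) - 4·p(9) + p(11) = 0.
Substituting the known values and solving for p(5):
  -4·p(5) = -2004
  p(5) = 501.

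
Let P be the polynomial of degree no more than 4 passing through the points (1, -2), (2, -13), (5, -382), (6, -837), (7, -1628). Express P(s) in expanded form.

P(s) = -s^4 + 3s^3 - 5s^2 - 2s + 3

Write P(s) = as^4 + bs^3 + cs^2 + ds + e. Substituting each data point gives a linear system:
  a + b + c + d + e = -2
  16a + 8b + 4c + 2d + e = -13
  625a + 125b + 25c + 5d + e = -382
  1296a + 216b + 36c + 6d + e = -837
  2401a + 343b + 49c + 7d + e = -1628
Solving the system yields a = -1, b = 3, c = -5, d = -2, e = 3.
So P(s) = -s^4 + 3s^3 - 5s^2 - 2s + 3.
Check: P(1) = -2. ✓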